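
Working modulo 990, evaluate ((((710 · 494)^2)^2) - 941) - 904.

595

710 · 494 = 350740 ≡ 280 (mod 990)
(280)^2 ≡ 190 (mod 990)
(190)^2 ≡ 460 (mod 990)
460 - 941 = -481 ≡ 509 (mod 990)
509 - 904 = -395 ≡ 595 (mod 990)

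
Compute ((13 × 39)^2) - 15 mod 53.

37

13 × 39 = 507 ≡ 30 (mod 53)
(30)^2 ≡ 52 (mod 53)
52 - 15 = 37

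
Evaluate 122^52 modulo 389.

269

Using repeated squaring:
52 in binary is 110100, i.e. 52 = 32 + 16 + 4.
122^1 ≡ 122 (mod 389)
122^2 ≡ 122^2 = 14884 ≡ 102 (mod 389)
122^4 ≡ 102^2 = 10404 ≡ 290 (mod 389)
122^8 ≡ 290^2 = 84100 ≡ 76 (mod 389)
122^16 ≡ 76^2 = 5776 ≡ 330 (mod 389)
122^32 ≡ 330^2 = 108900 ≡ 369 (mod 389)
122^52 = 122^32 × 122^16 × 122^4 ≡ 369 × 330 × 290 (mod 389).
Accumulate the product:
369 × 330 = 121770 ≡ 13
13 × 290 = 3770 ≡ 269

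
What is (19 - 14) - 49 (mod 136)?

92

19 - 14 = 5
5 - 49 = -44 ≡ 92 (mod 136)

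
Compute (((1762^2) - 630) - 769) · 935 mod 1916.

(1762)^2 ≡ 724 (mod 1916)
724 - 630 = 94
94 - 769 = -675 ≡ 1241 (mod 1916)
1241 · 935 = 1160335 ≡ 1155 (mod 1916)

1155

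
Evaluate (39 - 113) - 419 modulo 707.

39 - 113 = -74 ≡ 633 (mod 707)
633 - 419 = 214

214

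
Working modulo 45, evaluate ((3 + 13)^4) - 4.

3 + 13 = 16
(16)^4 ≡ 16 (mod 45)
16 - 4 = 12

12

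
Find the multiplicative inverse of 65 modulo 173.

8

By the extended Euclidean algorithm:
173 = 2×65 + 43
65 = 1×43 + 22
43 = 1×22 + 21
22 = 1×21 + 1
21 = 21×1 + 0
gcd(65, 173) = 1, so the inverse exists.
Back-substitute for 1:
1 = 1×22 − 1×21
  = −1×43 + 2×22
  = 2×65 − 3×43
  = −3×173 + 8×65
So 65⁻¹ ≡ 8 (mod 173).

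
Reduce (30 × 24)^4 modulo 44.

20

30 × 24 = 720 ≡ 16 (mod 44)
(16)^4 ≡ 20 (mod 44)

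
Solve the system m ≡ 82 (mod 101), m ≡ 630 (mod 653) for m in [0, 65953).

101⁻¹ mod 653: 101·375 ≡ 1 (mod 653), so 101⁻¹ ≡ 375.
m = 82 + 101·((630 − 82)·375 mod 653) = 82 + 101·458 = 46340.
Check: 46340 mod 101 = 82, 46340 mod 653 = 630. ✓

46340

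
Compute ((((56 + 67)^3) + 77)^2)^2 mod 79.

25

56 + 67 = 123 ≡ 44 (mod 79)
(44)^3 ≡ 22 (mod 79)
22 + 77 = 99 ≡ 20 (mod 79)
(20)^2 ≡ 5 (mod 79)
(5)^2 ≡ 25 (mod 79)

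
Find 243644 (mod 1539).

243644 = 158×1539 + 482, so 243644 ≡ 482 (mod 1539).

482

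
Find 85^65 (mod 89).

Using repeated squaring:
85^1 ≡ 85 (mod 89)
85^2 ≡ 85^2 = 7225 ≡ 16 (mod 89)
85^4 ≡ 16^2 = 256 ≡ 78 (mod 89)
85^8 ≡ 78^2 = 6084 ≡ 32 (mod 89)
85^16 ≡ 32^2 = 1024 ≡ 45 (mod 89)
85^32 ≡ 45^2 = 2025 ≡ 67 (mod 89)
85^64 ≡ 67^2 = 4489 ≡ 39 (mod 89)
85^65 = 85^64 · 85^1 ≡ 39 · 85 (mod 89).
39 · 85 = 3315 ≡ 22 (mod 89).

22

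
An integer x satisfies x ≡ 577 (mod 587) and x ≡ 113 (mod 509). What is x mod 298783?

288207

587⁻¹ mod 509: 587×124 ≡ 1 (mod 509), so 587⁻¹ ≡ 124.
x = 577 + 587×((113 − 577)×124 mod 509) = 577 + 587×490 = 288207.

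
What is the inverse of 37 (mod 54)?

By the extended Euclidean algorithm:
54 = 1×37 + 17
37 = 2×17 + 3
17 = 5×3 + 2
3 = 1×2 + 1
2 = 2×1 + 0
gcd(37, 54) = 1, so the inverse exists.
Bézout: 1 = −13×54 + 19×37.
So 37⁻¹ ≡ 19 (mod 54).

19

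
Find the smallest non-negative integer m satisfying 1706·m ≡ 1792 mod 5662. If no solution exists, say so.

2155

gcd(1706, 5662) = 2, and 2 | 1792, so solutions exist.
Divide through by 2: 853·m mod 2831 = 896.
853⁻¹ ≡ 1301 (mod 2831).
m ≡ 1301·896 ≡ 2155 (mod 2831).
The smallest non-negative solution is m = 2155.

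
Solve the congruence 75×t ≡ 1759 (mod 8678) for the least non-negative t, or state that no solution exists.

gcd(75, 8678) = 1, so a unique solution mod 8678 exists.
75⁻¹ ≡ 6711 (mod 8678).
t ≡ 6711×1759 ≡ 2569 (mod 8678).

2569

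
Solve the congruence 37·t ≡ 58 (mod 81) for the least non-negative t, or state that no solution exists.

76

gcd(37, 81) = 1, so a unique solution mod 81 exists.
37⁻¹ ≡ 46 (mod 81).
t ≡ 46·58 ≡ 76 (mod 81).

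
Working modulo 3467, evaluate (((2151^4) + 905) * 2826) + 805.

(2151)^4 ≡ 1943 (mod 3467)
1943 + 905 = 2848
2848 * 2826 = 8048448 ≡ 1541 (mod 3467)
1541 + 805 = 2346

2346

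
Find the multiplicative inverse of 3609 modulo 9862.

4047

Run the extended Euclidean algorithm:
9862 = 2×3609 + 2644
3609 = 1×2644 + 965
2644 = 2×965 + 714
965 = 1×714 + 251
714 = 2×251 + 212
251 = 1×212 + 39
212 = 5×39 + 17
39 = 2×17 + 5
17 = 3×5 + 2
5 = 2×2 + 1
2 = 2×1 + 0
gcd(3609, 9862) = 1, so the inverse exists.
Bézout: 1 = −1481×9862 + 4047×3609.
So 3609⁻¹ ≡ 4047 (mod 9862).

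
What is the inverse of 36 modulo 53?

28

53 = 1×36 + 17
36 = 2×17 + 2
17 = 8×2 + 1
2 = 2×1 + 0
gcd(36, 53) = 1, so the inverse exists.
Back-substitute for 1:
1 = 1×17 − 8×2
  = −8×36 + 17×17
  = 17×53 − 25×36
So 36⁻¹ ≡ −25 ≡ 28 (mod 53).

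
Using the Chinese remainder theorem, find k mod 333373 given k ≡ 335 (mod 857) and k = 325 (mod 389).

215442

857⁻¹ mod 389: 857·325 ≡ 1 (mod 389), so 857⁻¹ ≡ 325.
k = 335 + 857·((325 − 335)·325 mod 389) = 335 + 857·251 = 215442.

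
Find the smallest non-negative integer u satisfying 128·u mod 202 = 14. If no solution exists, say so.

gcd(128, 202) = 2, and 2 | 14, so solutions exist.
Divide through by 2: 64·u mod 101 = 7.
64⁻¹ ≡ 30 (mod 101).
u ≡ 30·7 ≡ 8 (mod 101).
The smallest non-negative solution is u = 8.

8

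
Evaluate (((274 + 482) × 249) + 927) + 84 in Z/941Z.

114

274 + 482 = 756
756 × 249 = 188244 ≡ 44 (mod 941)
44 + 927 = 971 ≡ 30 (mod 941)
30 + 84 = 114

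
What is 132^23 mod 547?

462

Using repeated squaring:
23 in binary is 10111, i.e. 23 = 16 + 4 + 2 + 1.
132^1 ≡ 132 (mod 547)
132^2 ≡ 132^2 = 17424 ≡ 467 (mod 547)
132^4 ≡ 467^2 = 218089 ≡ 383 (mod 547)
132^8 ≡ 383^2 = 146689 ≡ 93 (mod 547)
132^16 ≡ 93^2 = 8649 ≡ 444 (mod 547)
132^23 = 132^16 * 132^4 * 132^2 * 132^1 ≡ 444 * 383 * 467 * 132 (mod 547).
Accumulate the product:
444 * 383 = 170052 ≡ 482
482 * 467 = 225094 ≡ 277
277 * 132 = 36564 ≡ 462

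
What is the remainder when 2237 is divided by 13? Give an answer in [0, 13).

1

2237 = 172*13 + 1, so 2237 ≡ 1 (mod 13).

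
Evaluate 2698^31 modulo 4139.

3095

31 in binary is 11111, i.e. 31 = 16 + 8 + 4 + 2 + 1.
2698^1 ≡ 2698 (mod 4139)
2698^2 ≡ 2698^2 = 7279204 ≡ 2842 (mod 4139)
2698^4 ≡ 2842^2 = 8076964 ≡ 1775 (mod 4139)
2698^8 ≡ 1775^2 = 3150625 ≡ 846 (mod 4139)
2698^16 ≡ 846^2 = 715716 ≡ 3808 (mod 4139)
2698^31 = 2698^16 * 2698^8 * 2698^4 * 2698^2 * 2698^1 ≡ 3808 * 846 * 1775 * 2842 * 2698 (mod 4139).
Accumulate the product:
3808 * 846 = 3221568 ≡ 1426
1426 * 1775 = 2531150 ≡ 2221
2221 * 2842 = 6312082 ≡ 107
107 * 2698 = 288686 ≡ 3095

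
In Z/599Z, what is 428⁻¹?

Run the extended Euclidean algorithm:
599 = 1·428 + 171
428 = 2·171 + 86
171 = 1·86 + 85
86 = 1·85 + 1
85 = 85·1 + 0
gcd(428, 599) = 1, so the inverse exists.
Bézout: 1 = −5·599 + 7·428.
So 428⁻¹ ≡ 7 (mod 599).

7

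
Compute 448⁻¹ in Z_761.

Apply the Euclidean algorithm and back-substitute:
761 = 1·448 + 313
448 = 1·313 + 135
313 = 2·135 + 43
135 = 3·43 + 6
43 = 7·6 + 1
6 = 6·1 + 0
gcd(448, 761) = 1, so the inverse exists.
Back-substitute for 1:
1 = 1·43 − 7·6
  = −7·135 + 22·43
  = 22·313 − 51·135
  = −51·448 + 73·313
  = 73·761 − 124·448
So 448⁻¹ ≡ −124 ≡ 637 (mod 761).

637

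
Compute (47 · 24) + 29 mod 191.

11

47 · 24 = 1128 ≡ 173 (mod 191)
173 + 29 = 202 ≡ 11 (mod 191)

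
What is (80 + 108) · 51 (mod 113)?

96

80 + 108 = 188 ≡ 75 (mod 113)
75 · 51 = 3825 ≡ 96 (mod 113)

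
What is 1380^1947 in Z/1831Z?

Compute successive squares:
1947 in binary is 11110011011, i.e. 1947 = 1024 + 512 + 256 + 128 + 16 + 8 + 2 + 1.
1380^1 ≡ 1380 (mod 1831)
1380^2 ≡ 1380^2 = 1904400 ≡ 160 (mod 1831)
1380^4 ≡ 160^2 = 25600 ≡ 1797 (mod 1831)
1380^8 ≡ 1797^2 = 3229209 ≡ 1156 (mod 1831)
1380^16 ≡ 1156^2 = 1336336 ≡ 1537 (mod 1831)
1380^32 ≡ 1537^2 = 2362369 ≡ 379 (mod 1831)
1380^64 ≡ 379^2 = 143641 ≡ 823 (mod 1831)
1380^128 ≡ 823^2 = 677329 ≡ 1690 (mod 1831)
1380^256 ≡ 1690^2 = 2856100 ≡ 1571 (mod 1831)
1380^512 ≡ 1571^2 = 2468041 ≡ 1684 (mod 1831)
1380^1024 ≡ 1684^2 = 2835856 ≡ 1468 (mod 1831)
1380^1947 = 1380^1024 · 1380^512 · 1380^256 · 1380^128 · 1380^16 · 1380^8 · 1380^2 · 1380^1 ≡ 1468 · 1684 · 1571 · 1690 · 1537 · 1156 · 160 · 1380 (mod 1831).
Accumulate the product:
1468 · 1684 = 2472112 ≡ 262
262 · 1571 = 411602 ≡ 1458
1458 · 1690 = 2464020 ≡ 1325
1325 · 1537 = 2036525 ≡ 453
453 · 1156 = 523668 ≡ 2
2 · 160 = 320
320 · 1380 = 441600 ≡ 329

329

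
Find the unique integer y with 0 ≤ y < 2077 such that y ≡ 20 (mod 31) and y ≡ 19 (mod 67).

1694

31⁻¹ mod 67: 31×13 ≡ 1 (mod 67), so 31⁻¹ ≡ 13.
y = 20 + 31×((19 − 20)×13 mod 67) = 20 + 31×54 = 1694.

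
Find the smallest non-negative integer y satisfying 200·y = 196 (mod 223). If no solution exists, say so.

gcd(200, 223) = 1, so a unique solution mod 223 exists.
200⁻¹ ≡ 126 (mod 223).
y ≡ 126·196 ≡ 166 (mod 223).

166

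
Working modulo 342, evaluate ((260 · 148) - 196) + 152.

132

260 · 148 = 38480 ≡ 176 (mod 342)
176 - 196 = -20 ≡ 322 (mod 342)
322 + 152 = 474 ≡ 132 (mod 342)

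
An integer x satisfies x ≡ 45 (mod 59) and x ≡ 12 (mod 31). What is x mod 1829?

694

59⁻¹ mod 31: 59*10 ≡ 1 (mod 31), so 59⁻¹ ≡ 10.
x = 45 + 59*((12 − 45)*10 mod 31) = 45 + 59*11 = 694.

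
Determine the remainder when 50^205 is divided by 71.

20

50^1 ≡ 50 (mod 71)
50^2 ≡ 50^2 = 2500 ≡ 15 (mod 71)
50^4 ≡ 15^2 = 225 ≡ 12 (mod 71)
50^8 ≡ 12^2 = 144 ≡ 2 (mod 71)
50^16 ≡ 2^2 = 4 (mod 71)
50^32 ≡ 4^2 = 16 (mod 71)
50^64 ≡ 16^2 = 256 ≡ 43 (mod 71)
50^128 ≡ 43^2 = 1849 ≡ 3 (mod 71)
50^205 = 50^128 * 50^64 * 50^8 * 50^4 * 50^1 ≡ 3 * 43 * 2 * 12 * 50 (mod 71).
Accumulate the product:
3 * 43 = 129 ≡ 58
58 * 2 = 116 ≡ 45
45 * 12 = 540 ≡ 43
43 * 50 = 2150 ≡ 20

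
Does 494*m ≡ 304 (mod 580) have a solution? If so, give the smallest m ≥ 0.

gcd(494, 580) = 2, and 2 | 304, so solutions exist.
Divide through by 2: 247*m ≡ 152 mod 290.
247⁻¹ ≡ 263 (mod 290).
m ≡ 263*152 ≡ 246 (mod 290).
The smallest non-negative solution is m = 246.

246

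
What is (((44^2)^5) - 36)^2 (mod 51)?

34

(44)^2 ≡ 49 (mod 51)
(49)^5 ≡ 19 (mod 51)
19 - 36 = -17 ≡ 34 (mod 51)
(34)^2 ≡ 34 (mod 51)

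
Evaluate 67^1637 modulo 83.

20

1637 in binary is 11001100101, i.e. 1637 = 1024 + 512 + 64 + 32 + 4 + 1.
67^1 ≡ 67 (mod 83)
67^2 ≡ 67^2 = 4489 ≡ 7 (mod 83)
67^4 ≡ 7^2 = 49 (mod 83)
67^8 ≡ 49^2 = 2401 ≡ 77 (mod 83)
67^16 ≡ 77^2 = 5929 ≡ 36 (mod 83)
67^32 ≡ 36^2 = 1296 ≡ 51 (mod 83)
67^64 ≡ 51^2 = 2601 ≡ 28 (mod 83)
67^128 ≡ 28^2 = 784 ≡ 37 (mod 83)
67^256 ≡ 37^2 = 1369 ≡ 41 (mod 83)
67^512 ≡ 41^2 = 1681 ≡ 21 (mod 83)
67^1024 ≡ 21^2 = 441 ≡ 26 (mod 83)
67^1637 = 67^1024 · 67^512 · 67^64 · 67^32 · 67^4 · 67^1 ≡ 26 · 21 · 28 · 51 · 49 · 67 (mod 83).
Accumulate the product:
26 · 21 = 546 ≡ 48
48 · 28 = 1344 ≡ 16
16 · 51 = 816 ≡ 69
69 · 49 = 3381 ≡ 61
61 · 67 = 4087 ≡ 20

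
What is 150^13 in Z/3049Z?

2541

13 in binary is 1101, i.e. 13 = 8 + 4 + 1.
150^1 ≡ 150 (mod 3049)
150^2 ≡ 150^2 = 22500 ≡ 1157 (mod 3049)
150^4 ≡ 1157^2 = 1338649 ≡ 138 (mod 3049)
150^8 ≡ 138^2 = 19044 ≡ 750 (mod 3049)
150^13 = 150^8 · 150^4 · 150^1 ≡ 750 · 138 · 150 (mod 3049).
Accumulate the product:
750 · 138 = 103500 ≡ 2883
2883 · 150 = 432450 ≡ 2541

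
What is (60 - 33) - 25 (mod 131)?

2

60 - 33 = 27
27 - 25 = 2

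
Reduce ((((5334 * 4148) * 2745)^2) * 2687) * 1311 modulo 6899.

5334 * 4148 = 22125432 ≡ 339 (mod 6899)
339 * 2745 = 930555 ≡ 6089 (mod 6899)
(6089)^2 ≡ 695 (mod 6899)
695 * 2687 = 1867465 ≡ 4735 (mod 6899)
4735 * 1311 = 6207585 ≡ 5384 (mod 6899)

5384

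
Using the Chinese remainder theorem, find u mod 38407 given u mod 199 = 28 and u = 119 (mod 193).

35052

199⁻¹ mod 193: 199×161 ≡ 1 (mod 193), so 199⁻¹ ≡ 161.
u = 28 + 199×((119 − 28)×161 mod 193) = 28 + 199×176 = 35052.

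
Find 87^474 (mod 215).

474 in binary is 111011010, i.e. 474 = 256 + 128 + 64 + 16 + 8 + 2.
87^1 ≡ 87 (mod 215)
87^2 ≡ 87^2 = 7569 ≡ 44 (mod 215)
87^4 ≡ 44^2 = 1936 ≡ 1 (mod 215)
87^8 ≡ 1^2 = 1 (mod 215)
87^16 ≡ 1^2 = 1 (mod 215)
87^32 ≡ 1^2 = 1 (mod 215)
87^64 ≡ 1^2 = 1 (mod 215)
87^128 ≡ 1^2 = 1 (mod 215)
87^256 ≡ 1^2 = 1 (mod 215)
87^474 = 87^256 * 87^128 * 87^64 * 87^16 * 87^8 * 87^2 ≡ 1 * 1 * 1 * 1 * 1 * 44 (mod 215).
Accumulate the product:
1 * 1 = 1
1 * 1 = 1
1 * 1 = 1
1 * 1 = 1
1 * 44 = 44

44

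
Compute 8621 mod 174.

8621 = 49*174 + 95, so 8621 ≡ 95 (mod 174).

95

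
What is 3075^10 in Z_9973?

By square-and-multiply:
3075^1 ≡ 3075 (mod 9973)
3075^2 ≡ 3075^2 = 9455625 ≡ 1221 (mod 9973)
3075^4 ≡ 1221^2 = 1490841 ≡ 4864 (mod 9973)
3075^8 ≡ 4864^2 = 23658496 ≡ 2540 (mod 9973)
3075^10 = 3075^8 · 3075^2 ≡ 2540 · 1221 (mod 9973).
2540 · 1221 = 3101340 ≡ 9710 (mod 9973).

9710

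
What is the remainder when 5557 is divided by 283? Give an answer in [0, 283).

5557 = 19·283 + 180, so 5557 ≡ 180 (mod 283).

180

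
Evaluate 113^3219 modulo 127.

Compute successive squares:
113^1 ≡ 113 (mod 127)
113^2 ≡ 113^2 = 12769 ≡ 69 (mod 127)
113^4 ≡ 69^2 = 4761 ≡ 62 (mod 127)
113^8 ≡ 62^2 = 3844 ≡ 34 (mod 127)
113^16 ≡ 34^2 = 1156 ≡ 13 (mod 127)
113^32 ≡ 13^2 = 169 ≡ 42 (mod 127)
113^64 ≡ 42^2 = 1764 ≡ 113 (mod 127)
113^128 ≡ 113^2 = 12769 ≡ 69 (mod 127)
113^256 ≡ 69^2 = 4761 ≡ 62 (mod 127)
113^512 ≡ 62^2 = 3844 ≡ 34 (mod 127)
113^1024 ≡ 34^2 = 1156 ≡ 13 (mod 127)
113^2048 ≡ 13^2 = 169 ≡ 42 (mod 127)
113^3219 = 113^2048 · 113^1024 · 113^128 · 113^16 · 113^2 · 113^1 ≡ 42 · 13 · 69 · 13 · 69 · 113 (mod 127).
Accumulate the product:
42 · 13 = 546 ≡ 38
38 · 69 = 2622 ≡ 82
82 · 13 = 1066 ≡ 50
50 · 69 = 3450 ≡ 21
21 · 113 = 2373 ≡ 87

87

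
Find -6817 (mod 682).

-6817 = -10×682 + 3, so -6817 ≡ 3 (mod 682).

3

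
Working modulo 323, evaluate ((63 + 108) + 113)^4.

63 + 108 = 171
171 + 113 = 284
(284)^4 ≡ 115 (mod 323)

115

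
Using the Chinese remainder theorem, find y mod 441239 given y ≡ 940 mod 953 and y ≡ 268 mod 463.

75274

953⁻¹ mod 463: 953×343 ≡ 1 (mod 463), so 953⁻¹ ≡ 343.
y = 940 + 953×((268 − 940)×343 mod 463) = 940 + 953×78 = 75274.
Check: 75274 mod 953 = 940, 75274 mod 463 = 268. ✓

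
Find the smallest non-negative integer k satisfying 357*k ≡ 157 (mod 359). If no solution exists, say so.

101

gcd(357, 359) = 1, so a unique solution mod 359 exists.
357⁻¹ ≡ 179 (mod 359).
k ≡ 179*157 ≡ 101 (mod 359).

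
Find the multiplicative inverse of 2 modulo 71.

36

71 = 35×2 + 1
2 = 2×1 + 0
gcd(2, 71) = 1, so the inverse exists.
Back-substitute for 1:
1 = 1×71 − 35×2
So 2⁻¹ ≡ −35 ≡ 36 (mod 71).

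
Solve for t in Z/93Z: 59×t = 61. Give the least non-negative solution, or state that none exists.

83

gcd(59, 93) = 1, so a unique solution mod 93 exists.
59⁻¹ ≡ 41 (mod 93).
t ≡ 41×61 ≡ 83 (mod 93).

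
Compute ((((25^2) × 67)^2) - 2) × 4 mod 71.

40

(25)^2 ≡ 57 (mod 71)
57 × 67 = 3819 ≡ 56 (mod 71)
(56)^2 ≡ 12 (mod 71)
12 - 2 = 10
10 × 4 = 40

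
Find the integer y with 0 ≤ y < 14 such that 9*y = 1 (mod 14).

By the extended Euclidean algorithm:
14 = 1*9 + 5
9 = 1*5 + 4
5 = 1*4 + 1
4 = 4*1 + 0
gcd(9, 14) = 1, so the inverse exists.
Bézout: 1 = 2*14 − 3*9.
So 9⁻¹ ≡ −3 ≡ 11 (mod 14).

11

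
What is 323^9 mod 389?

324

Compute successive squares:
9 in binary is 1001, i.e. 9 = 8 + 1.
323^1 ≡ 323 (mod 389)
323^2 ≡ 323^2 = 104329 ≡ 77 (mod 389)
323^4 ≡ 77^2 = 5929 ≡ 94 (mod 389)
323^8 ≡ 94^2 = 8836 ≡ 278 (mod 389)
323^9 = 323^8 × 323^1 ≡ 278 × 323 (mod 389).
278 × 323 = 89794 ≡ 324 (mod 389).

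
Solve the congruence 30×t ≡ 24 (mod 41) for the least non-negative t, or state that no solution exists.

gcd(30, 41) = 1, so a unique solution mod 41 exists.
30⁻¹ ≡ 26 (mod 41).
t ≡ 26×24 ≡ 9 (mod 41).

9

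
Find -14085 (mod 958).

-14085 = -15·958 + 285, so -14085 ≡ 285 (mod 958).

285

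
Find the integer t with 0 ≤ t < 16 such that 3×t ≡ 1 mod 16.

Apply the Euclidean algorithm and back-substitute:
16 = 5×3 + 1
3 = 3×1 + 0
gcd(3, 16) = 1, so the inverse exists.
Back-substitute for 1:
1 = 1×16 − 5×3
So 3⁻¹ ≡ −5 ≡ 11 (mod 16).

11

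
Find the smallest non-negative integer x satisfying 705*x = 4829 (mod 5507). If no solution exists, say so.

gcd(705, 5507) = 1, so a unique solution mod 5507 exists.
705⁻¹ ≡ 5093 (mod 5507).
x ≡ 5093*4829 ≡ 5342 (mod 5507).

5342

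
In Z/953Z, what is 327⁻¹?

By the extended Euclidean algorithm:
953 = 2·327 + 299
327 = 1·299 + 28
299 = 10·28 + 19
28 = 1·19 + 9
19 = 2·9 + 1
9 = 9·1 + 0
gcd(327, 953) = 1, so the inverse exists.
Bézout: 1 = 35·953 − 102·327.
So 327⁻¹ ≡ −102 ≡ 851 (mod 953).

851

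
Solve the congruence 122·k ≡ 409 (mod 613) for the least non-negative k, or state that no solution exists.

340

gcd(122, 613) = 1, so a unique solution mod 613 exists.
122⁻¹ ≡ 407 (mod 613).
k ≡ 407·409 ≡ 340 (mod 613).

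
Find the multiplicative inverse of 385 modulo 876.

By the extended Euclidean algorithm:
876 = 2·385 + 106
385 = 3·106 + 67
106 = 1·67 + 39
67 = 1·39 + 28
39 = 1·28 + 11
28 = 2·11 + 6
11 = 1·6 + 5
6 = 1·5 + 1
5 = 5·1 + 0
gcd(385, 876) = 1, so the inverse exists.
Back-substitute for 1:
1 = 1·6 − 1·5
  = −1·11 + 2·6
  = 2·28 − 5·11
  = −5·39 + 7·28
  = 7·67 − 12·39
  = −12·106 + 19·67
  = 19·385 − 69·106
  = −69·876 + 157·385
So 385⁻¹ ≡ 157 (mod 876).

157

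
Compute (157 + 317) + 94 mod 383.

185

157 + 317 = 474 ≡ 91 (mod 383)
91 + 94 = 185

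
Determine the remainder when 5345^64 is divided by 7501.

Using repeated squaring:
5345^1 ≡ 5345 (mod 7501)
5345^2 ≡ 5345^2 = 28569025 ≡ 5217 (mod 7501)
5345^4 ≡ 5217^2 = 27217089 ≡ 3461 (mod 7501)
5345^8 ≡ 3461^2 = 11978521 ≡ 6925 (mod 7501)
5345^16 ≡ 6925^2 = 47955625 ≡ 1732 (mod 7501)
5345^32 ≡ 1732^2 = 2999824 ≡ 6925 (mod 7501)
5345^64 ≡ 6925^2 = 47955625 ≡ 1732 (mod 7501)
So 5345^64 ≡ 1732 (mod 7501).

1732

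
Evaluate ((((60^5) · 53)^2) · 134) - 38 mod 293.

(60)^5 ≡ 268 (mod 293)
268 · 53 = 14204 ≡ 140 (mod 293)
(140)^2 ≡ 262 (mod 293)
262 · 134 = 35108 ≡ 241 (mod 293)
241 - 38 = 203

203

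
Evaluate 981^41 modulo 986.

Compute successive squares:
981^1 ≡ 981 (mod 986)
981^2 ≡ 981^2 = 962361 ≡ 25 (mod 986)
981^4 ≡ 25^2 = 625 (mod 986)
981^8 ≡ 625^2 = 390625 ≡ 169 (mod 986)
981^16 ≡ 169^2 = 28561 ≡ 953 (mod 986)
981^32 ≡ 953^2 = 908209 ≡ 103 (mod 986)
981^41 = 981^32 · 981^8 · 981^1 ≡ 103 · 169 · 981 (mod 986).
Accumulate the product:
103 · 169 = 17407 ≡ 645
645 · 981 = 632745 ≡ 719

719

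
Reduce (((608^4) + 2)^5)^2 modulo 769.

578

(608)^4 ≡ 640 (mod 769)
640 + 2 = 642
(642)^5 ≡ 723 (mod 769)
(723)^2 ≡ 578 (mod 769)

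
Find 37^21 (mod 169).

Using repeated squaring:
21 in binary is 10101, i.e. 21 = 16 + 4 + 1.
37^1 ≡ 37 (mod 169)
37^2 ≡ 37^2 = 1369 ≡ 17 (mod 169)
37^4 ≡ 17^2 = 289 ≡ 120 (mod 169)
37^8 ≡ 120^2 = 14400 ≡ 35 (mod 169)
37^16 ≡ 35^2 = 1225 ≡ 42 (mod 169)
37^21 = 37^16 · 37^4 · 37^1 ≡ 42 · 120 · 37 (mod 169).
Accumulate the product:
42 · 120 = 5040 ≡ 139
139 · 37 = 5143 ≡ 73

73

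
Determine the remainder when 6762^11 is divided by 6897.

4716

By square-and-multiply:
6762^1 ≡ 6762 (mod 6897)
6762^2 ≡ 6762^2 = 45724644 ≡ 4431 (mod 6897)
6762^4 ≡ 4431^2 = 19633761 ≡ 4899 (mod 6897)
6762^8 ≡ 4899^2 = 24000201 ≡ 5538 (mod 6897)
6762^11 = 6762^8 * 6762^2 * 6762^1 ≡ 5538 * 4431 * 6762 (mod 6897).
Accumulate the product:
5538 * 4431 = 24538878 ≡ 6249
6249 * 6762 = 42255738 ≡ 4716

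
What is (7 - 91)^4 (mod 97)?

43

7 - 91 = -84 ≡ 13 (mod 97)
(13)^4 ≡ 43 (mod 97)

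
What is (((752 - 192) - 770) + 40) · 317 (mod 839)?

752 - 192 = 560
560 - 770 = -210 ≡ 629 (mod 839)
629 + 40 = 669
669 · 317 = 212073 ≡ 645 (mod 839)

645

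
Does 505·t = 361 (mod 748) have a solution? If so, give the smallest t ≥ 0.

gcd(505, 748) = 1, so a unique solution mod 748 exists.
505⁻¹ ≡ 197 (mod 748).
t ≡ 197·361 ≡ 57 (mod 748).

57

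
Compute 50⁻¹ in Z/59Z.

59 = 1·50 + 9
50 = 5·9 + 5
9 = 1·5 + 4
5 = 1·4 + 1
4 = 4·1 + 0
gcd(50, 59) = 1, so the inverse exists.
Bézout: 1 = −11·59 + 13·50.
So 50⁻¹ ≡ 13 (mod 59).

13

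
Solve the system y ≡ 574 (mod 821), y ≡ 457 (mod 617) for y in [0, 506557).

821⁻¹ mod 617: 821·493 ≡ 1 (mod 617), so 821⁻¹ ≡ 493.
y = 574 + 821·((457 − 574)·493 mod 617) = 574 + 821·317 = 260831.

260831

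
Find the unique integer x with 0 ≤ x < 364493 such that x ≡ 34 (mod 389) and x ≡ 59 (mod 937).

389⁻¹ mod 937: 389*330 ≡ 1 (mod 937), so 389⁻¹ ≡ 330.
x = 34 + 389*((59 − 34)*330 mod 937) = 34 + 389*754 = 293340.
Check: 293340 mod 389 = 34, 293340 mod 937 = 59. ✓

293340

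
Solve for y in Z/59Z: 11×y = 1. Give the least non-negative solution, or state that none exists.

gcd(11, 59) = 1, so a unique solution mod 59 exists.
11⁻¹ ≡ 43 (mod 59).
y ≡ 43×1 ≡ 43 (mod 59).

43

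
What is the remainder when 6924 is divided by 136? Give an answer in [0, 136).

6924 = 50×136 + 124, so 6924 ≡ 124 (mod 136).

124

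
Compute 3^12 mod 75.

Compute successive squares:
12 in binary is 1100, i.e. 12 = 8 + 4.
3^1 ≡ 3 (mod 75)
3^2 ≡ 3^2 = 9 (mod 75)
3^4 ≡ 9^2 = 81 ≡ 6 (mod 75)
3^8 ≡ 6^2 = 36 (mod 75)
3^12 = 3^8 * 3^4 ≡ 36 * 6 (mod 75).
36 * 6 = 216 ≡ 66 (mod 75).

66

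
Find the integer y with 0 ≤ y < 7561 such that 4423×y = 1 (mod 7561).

812

Apply the Euclidean algorithm and back-substitute:
7561 = 1×4423 + 3138
4423 = 1×3138 + 1285
3138 = 2×1285 + 568
1285 = 2×568 + 149
568 = 3×149 + 121
149 = 1×121 + 28
121 = 4×28 + 9
28 = 3×9 + 1
9 = 9×1 + 0
gcd(4423, 7561) = 1, so the inverse exists.
Bézout: 1 = −475×7561 + 812×4423.
So 4423⁻¹ ≡ 812 (mod 7561).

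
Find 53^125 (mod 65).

125 in binary is 1111101, i.e. 125 = 64 + 32 + 16 + 8 + 4 + 1.
53^1 ≡ 53 (mod 65)
53^2 ≡ 53^2 = 2809 ≡ 14 (mod 65)
53^4 ≡ 14^2 = 196 ≡ 1 (mod 65)
53^8 ≡ 1^2 = 1 (mod 65)
53^16 ≡ 1^2 = 1 (mod 65)
53^32 ≡ 1^2 = 1 (mod 65)
53^64 ≡ 1^2 = 1 (mod 65)
53^125 = 53^64 · 53^32 · 53^16 · 53^8 · 53^4 · 53^1 ≡ 1 · 1 · 1 · 1 · 1 · 53 (mod 65).
Accumulate the product:
1 · 1 = 1
1 · 1 = 1
1 · 1 = 1
1 · 1 = 1
1 · 53 = 53

53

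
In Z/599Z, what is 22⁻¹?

354

Run the extended Euclidean algorithm:
599 = 27×22 + 5
22 = 4×5 + 2
5 = 2×2 + 1
2 = 2×1 + 0
gcd(22, 599) = 1, so the inverse exists.
Back-substitute for 1:
1 = 1×5 − 2×2
  = −2×22 + 9×5
  = 9×599 − 245×22
So 22⁻¹ ≡ −245 ≡ 354 (mod 599).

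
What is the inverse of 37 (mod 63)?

46

63 = 1×37 + 26
37 = 1×26 + 11
26 = 2×11 + 4
11 = 2×4 + 3
4 = 1×3 + 1
3 = 3×1 + 0
gcd(37, 63) = 1, so the inverse exists.
Back-substitute for 1:
1 = 1×4 − 1×3
  = −1×11 + 3×4
  = 3×26 − 7×11
  = −7×37 + 10×26
  = 10×63 − 17×37
So 37⁻¹ ≡ −17 ≡ 46 (mod 63).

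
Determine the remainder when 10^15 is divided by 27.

1

15 in binary is 1111, i.e. 15 = 8 + 4 + 2 + 1.
10^1 ≡ 10 (mod 27)
10^2 ≡ 10^2 = 100 ≡ 19 (mod 27)
10^4 ≡ 19^2 = 361 ≡ 10 (mod 27)
10^8 ≡ 10^2 = 100 ≡ 19 (mod 27)
10^15 = 10^8 · 10^4 · 10^2 · 10^1 ≡ 19 · 10 · 19 · 10 (mod 27).
Accumulate the product:
19 · 10 = 190 ≡ 1
1 · 19 = 19
19 · 10 = 190 ≡ 1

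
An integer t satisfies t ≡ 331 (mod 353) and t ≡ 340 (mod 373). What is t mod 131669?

85757

353⁻¹ mod 373: 353·317 ≡ 1 (mod 373), so 353⁻¹ ≡ 317.
t = 331 + 353·((340 − 331)·317 mod 373) = 331 + 353·242 = 85757.
Check: 85757 mod 353 = 331, 85757 mod 373 = 340. ✓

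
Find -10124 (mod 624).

-10124 = -17×624 + 484, so -10124 ≡ 484 (mod 624).

484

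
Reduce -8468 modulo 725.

-8468 = -12*725 + 232, so -8468 ≡ 232 (mod 725).

232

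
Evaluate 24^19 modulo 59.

Compute successive squares:
19 in binary is 10011, i.e. 19 = 16 + 2 + 1.
24^1 ≡ 24 (mod 59)
24^2 ≡ 24^2 = 576 ≡ 45 (mod 59)
24^4 ≡ 45^2 = 2025 ≡ 19 (mod 59)
24^8 ≡ 19^2 = 361 ≡ 7 (mod 59)
24^16 ≡ 7^2 = 49 (mod 59)
24^19 = 24^16 * 24^2 * 24^1 ≡ 49 * 45 * 24 (mod 59).
Accumulate the product:
49 * 45 = 2205 ≡ 22
22 * 24 = 528 ≡ 56

56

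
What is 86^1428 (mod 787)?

Compute successive squares:
1428 in binary is 10110010100, i.e. 1428 = 1024 + 256 + 128 + 16 + 4.
86^1 ≡ 86 (mod 787)
86^2 ≡ 86^2 = 7396 ≡ 313 (mod 787)
86^4 ≡ 313^2 = 97969 ≡ 381 (mod 787)
86^8 ≡ 381^2 = 145161 ≡ 353 (mod 787)
86^16 ≡ 353^2 = 124609 ≡ 263 (mod 787)
86^32 ≡ 263^2 = 69169 ≡ 700 (mod 787)
86^64 ≡ 700^2 = 490000 ≡ 486 (mod 787)
86^128 ≡ 486^2 = 236196 ≡ 96 (mod 787)
86^256 ≡ 96^2 = 9216 ≡ 559 (mod 787)
86^512 ≡ 559^2 = 312481 ≡ 42 (mod 787)
86^1024 ≡ 42^2 = 1764 ≡ 190 (mod 787)
86^1428 = 86^1024 * 86^256 * 86^128 * 86^16 * 86^4 ≡ 190 * 559 * 96 * 263 * 381 (mod 787).
Accumulate the product:
190 * 559 = 106210 ≡ 752
752 * 96 = 72192 ≡ 575
575 * 263 = 151225 ≡ 121
121 * 381 = 46101 ≡ 455

455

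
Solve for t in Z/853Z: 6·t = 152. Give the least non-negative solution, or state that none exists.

gcd(6, 853) = 1, so a unique solution mod 853 exists.
6⁻¹ ≡ 711 (mod 853).
t ≡ 711·152 ≡ 594 (mod 853).

594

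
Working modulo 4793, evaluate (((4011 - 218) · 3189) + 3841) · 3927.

159

4011 - 218 = 3793
3793 · 3189 = 12095877 ≡ 3138 (mod 4793)
3138 + 3841 = 6979 ≡ 2186 (mod 4793)
2186 · 3927 = 8584422 ≡ 159 (mod 4793)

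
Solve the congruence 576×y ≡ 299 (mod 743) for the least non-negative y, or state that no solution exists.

541

gcd(576, 743) = 1, so a unique solution mod 743 exists.
576⁻¹ ≡ 218 (mod 743).
y ≡ 218×299 ≡ 541 (mod 743).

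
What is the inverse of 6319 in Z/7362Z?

1207

Apply the Euclidean algorithm and back-substitute:
7362 = 1·6319 + 1043
6319 = 6·1043 + 61
1043 = 17·61 + 6
61 = 10·6 + 1
6 = 6·1 + 0
gcd(6319, 7362) = 1, so the inverse exists.
Bézout: 1 = −1036·7362 + 1207·6319.
So 6319⁻¹ ≡ 1207 (mod 7362).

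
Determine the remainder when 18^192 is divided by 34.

18^1 ≡ 18 (mod 34)
18^2 ≡ 18^2 = 324 ≡ 18 (mod 34)
18^4 ≡ 18^2 = 324 ≡ 18 (mod 34)
18^8 ≡ 18^2 = 324 ≡ 18 (mod 34)
18^16 ≡ 18^2 = 324 ≡ 18 (mod 34)
18^32 ≡ 18^2 = 324 ≡ 18 (mod 34)
18^64 ≡ 18^2 = 324 ≡ 18 (mod 34)
18^128 ≡ 18^2 = 324 ≡ 18 (mod 34)
18^192 = 18^128 × 18^64 ≡ 18 × 18 (mod 34).
18 × 18 = 324 ≡ 18 (mod 34).

18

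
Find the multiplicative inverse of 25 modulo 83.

Run the extended Euclidean algorithm:
83 = 3*25 + 8
25 = 3*8 + 1
8 = 8*1 + 0
gcd(25, 83) = 1, so the inverse exists.
Bézout: 1 = −3*83 + 10*25.
So 25⁻¹ ≡ 10 (mod 83).

10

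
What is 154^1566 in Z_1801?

1566 in binary is 11000011110, i.e. 1566 = 1024 + 512 + 16 + 8 + 4 + 2.
154^1 ≡ 154 (mod 1801)
154^2 ≡ 154^2 = 23716 ≡ 303 (mod 1801)
154^4 ≡ 303^2 = 91809 ≡ 1759 (mod 1801)
154^8 ≡ 1759^2 = 3094081 ≡ 1764 (mod 1801)
154^16 ≡ 1764^2 = 3111696 ≡ 1369 (mod 1801)
154^32 ≡ 1369^2 = 1874161 ≡ 1121 (mod 1801)
154^64 ≡ 1121^2 = 1256641 ≡ 1344 (mod 1801)
154^128 ≡ 1344^2 = 1806336 ≡ 1734 (mod 1801)
154^256 ≡ 1734^2 = 3006756 ≡ 887 (mod 1801)
154^512 ≡ 887^2 = 786769 ≡ 1533 (mod 1801)
154^1024 ≡ 1533^2 = 2350089 ≡ 1585 (mod 1801)
154^1566 = 154^1024 × 154^512 × 154^16 × 154^8 × 154^4 × 154^2 ≡ 1585 × 1533 × 1369 × 1764 × 1759 × 303 (mod 1801).
Accumulate the product:
1585 × 1533 = 2429805 ≡ 256
256 × 1369 = 350464 ≡ 1070
1070 × 1764 = 1887480 ≡ 32
32 × 1759 = 56288 ≡ 457
457 × 303 = 138471 ≡ 1595

1595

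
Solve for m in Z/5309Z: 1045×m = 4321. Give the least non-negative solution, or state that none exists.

5115

gcd(1045, 5309) = 1, so a unique solution mod 5309 exists.
1045⁻¹ ≡ 1580 (mod 5309).
m ≡ 1580×4321 ≡ 5115 (mod 5309).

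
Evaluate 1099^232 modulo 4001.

Compute successive squares:
232 in binary is 11101000, i.e. 232 = 128 + 64 + 32 + 8.
1099^1 ≡ 1099 (mod 4001)
1099^2 ≡ 1099^2 = 1207801 ≡ 3500 (mod 4001)
1099^4 ≡ 3500^2 = 12250000 ≡ 2939 (mod 4001)
1099^8 ≡ 2939^2 = 8637721 ≡ 3563 (mod 4001)
1099^16 ≡ 3563^2 = 12694969 ≡ 3797 (mod 4001)
1099^32 ≡ 3797^2 = 14417209 ≡ 1606 (mod 4001)
1099^64 ≡ 1606^2 = 2579236 ≡ 2592 (mod 4001)
1099^128 ≡ 2592^2 = 6718464 ≡ 785 (mod 4001)
1099^232 = 1099^128 × 1099^64 × 1099^32 × 1099^8 ≡ 785 × 2592 × 1606 × 3563 (mod 4001).
Accumulate the product:
785 × 2592 = 2034720 ≡ 2212
2212 × 1606 = 3552472 ≡ 3585
3585 × 3563 = 12773355 ≡ 2163

2163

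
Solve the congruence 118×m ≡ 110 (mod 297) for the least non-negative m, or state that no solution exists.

11

gcd(118, 297) = 1, so a unique solution mod 297 exists.
118⁻¹ ≡ 73 (mod 297).
m ≡ 73×110 ≡ 11 (mod 297).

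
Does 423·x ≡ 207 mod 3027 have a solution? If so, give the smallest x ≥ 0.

666

gcd(423, 3027) = 3, and 3 | 207, so solutions exist.
Divide through by 3: 141·x ≡ 69 mod 1009.
141⁻¹ ≡ 229 (mod 1009).
x ≡ 229·69 ≡ 666 (mod 1009).
The smallest non-negative solution is x = 666.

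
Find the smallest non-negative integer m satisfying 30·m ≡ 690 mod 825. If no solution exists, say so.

23

gcd(30, 825) = 15, and 15 | 690, so solutions exist.
Divide through by 15: 2·m = 46 (mod 55).
2⁻¹ ≡ 28 (mod 55).
m ≡ 28·46 ≡ 23 (mod 55).
The smallest non-negative solution is m = 23.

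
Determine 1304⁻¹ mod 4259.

1166

4259 = 3·1304 + 347
1304 = 3·347 + 263
347 = 1·263 + 84
263 = 3·84 + 11
84 = 7·11 + 7
11 = 1·7 + 4
7 = 1·4 + 3
4 = 1·3 + 1
3 = 3·1 + 0
gcd(1304, 4259) = 1, so the inverse exists.
Back-substitute for 1:
1 = 1·4 − 1·3
  = −1·7 + 2·4
  = 2·11 − 3·7
  = −3·84 + 23·11
  = 23·263 − 72·84
  = −72·347 + 95·263
  = 95·1304 − 357·347
  = −357·4259 + 1166·1304
So 1304⁻¹ ≡ 1166 (mod 4259).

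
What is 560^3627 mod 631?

126

By square-and-multiply:
560^1 ≡ 560 (mod 631)
560^2 ≡ 560^2 = 313600 ≡ 624 (mod 631)
560^4 ≡ 624^2 = 389376 ≡ 49 (mod 631)
560^8 ≡ 49^2 = 2401 ≡ 508 (mod 631)
560^16 ≡ 508^2 = 258064 ≡ 616 (mod 631)
560^32 ≡ 616^2 = 379456 ≡ 225 (mod 631)
560^64 ≡ 225^2 = 50625 ≡ 145 (mod 631)
560^128 ≡ 145^2 = 21025 ≡ 202 (mod 631)
560^256 ≡ 202^2 = 40804 ≡ 420 (mod 631)
560^512 ≡ 420^2 = 176400 ≡ 351 (mod 631)
560^1024 ≡ 351^2 = 123201 ≡ 156 (mod 631)
560^2048 ≡ 156^2 = 24336 ≡ 358 (mod 631)
560^3627 = 560^2048 * 560^1024 * 560^512 * 560^32 * 560^8 * 560^2 * 560^1 ≡ 358 * 156 * 351 * 225 * 508 * 624 * 560 (mod 631).
Accumulate the product:
358 * 156 = 55848 ≡ 320
320 * 351 = 112320 ≡ 2
2 * 225 = 450
450 * 508 = 228600 ≡ 178
178 * 624 = 111072 ≡ 16
16 * 560 = 8960 ≡ 126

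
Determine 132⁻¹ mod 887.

Apply the Euclidean algorithm and back-substitute:
887 = 6·132 + 95
132 = 1·95 + 37
95 = 2·37 + 21
37 = 1·21 + 16
21 = 1·16 + 5
16 = 3·5 + 1
5 = 5·1 + 0
gcd(132, 887) = 1, so the inverse exists.
Back-substitute for 1:
1 = 1·16 − 3·5
  = −3·21 + 4·16
  = 4·37 − 7·21
  = −7·95 + 18·37
  = 18·132 − 25·95
  = −25·887 + 168·132
So 132⁻¹ ≡ 168 (mod 887).

168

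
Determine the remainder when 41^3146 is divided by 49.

Using repeated squaring:
3146 in binary is 110001001010, i.e. 3146 = 2048 + 1024 + 64 + 8 + 2.
41^1 ≡ 41 (mod 49)
41^2 ≡ 41^2 = 1681 ≡ 15 (mod 49)
41^4 ≡ 15^2 = 225 ≡ 29 (mod 49)
41^8 ≡ 29^2 = 841 ≡ 8 (mod 49)
41^16 ≡ 8^2 = 64 ≡ 15 (mod 49)
41^32 ≡ 15^2 = 225 ≡ 29 (mod 49)
41^64 ≡ 29^2 = 841 ≡ 8 (mod 49)
41^128 ≡ 8^2 = 64 ≡ 15 (mod 49)
41^256 ≡ 15^2 = 225 ≡ 29 (mod 49)
41^512 ≡ 29^2 = 841 ≡ 8 (mod 49)
41^1024 ≡ 8^2 = 64 ≡ 15 (mod 49)
41^2048 ≡ 15^2 = 225 ≡ 29 (mod 49)
41^3146 = 41^2048 × 41^1024 × 41^64 × 41^8 × 41^2 ≡ 29 × 15 × 8 × 8 × 15 (mod 49).
Accumulate the product:
29 × 15 = 435 ≡ 43
43 × 8 = 344 ≡ 1
1 × 8 = 8
8 × 15 = 120 ≡ 22

22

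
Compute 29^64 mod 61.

By square-and-multiply:
29^1 ≡ 29 (mod 61)
29^2 ≡ 29^2 = 841 ≡ 48 (mod 61)
29^4 ≡ 48^2 = 2304 ≡ 47 (mod 61)
29^8 ≡ 47^2 = 2209 ≡ 13 (mod 61)
29^16 ≡ 13^2 = 169 ≡ 47 (mod 61)
29^32 ≡ 47^2 = 2209 ≡ 13 (mod 61)
29^64 ≡ 13^2 = 169 ≡ 47 (mod 61)
So 29^64 ≡ 47 (mod 61).

47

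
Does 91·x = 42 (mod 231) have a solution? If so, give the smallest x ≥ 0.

gcd(91, 231) = 7, and 7 | 42, so solutions exist.
Divide through by 7: 13·x ≡ 6 (mod 33).
13⁻¹ ≡ 28 (mod 33).
x ≡ 28·6 ≡ 3 (mod 33).
The smallest non-negative solution is x = 3.

3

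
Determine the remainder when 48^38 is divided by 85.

49

Using repeated squaring:
38 in binary is 100110, i.e. 38 = 32 + 4 + 2.
48^1 ≡ 48 (mod 85)
48^2 ≡ 48^2 = 2304 ≡ 9 (mod 85)
48^4 ≡ 9^2 = 81 (mod 85)
48^8 ≡ 81^2 = 6561 ≡ 16 (mod 85)
48^16 ≡ 16^2 = 256 ≡ 1 (mod 85)
48^32 ≡ 1^2 = 1 (mod 85)
48^38 = 48^32 * 48^4 * 48^2 ≡ 1 * 81 * 9 (mod 85).
Accumulate the product:
1 * 81 = 81
81 * 9 = 729 ≡ 49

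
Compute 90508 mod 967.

90508 = 93*967 + 577, so 90508 ≡ 577 (mod 967).

577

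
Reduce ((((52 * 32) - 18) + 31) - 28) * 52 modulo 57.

52 * 32 = 1664 ≡ 11 (mod 57)
11 - 18 = -7 ≡ 50 (mod 57)
50 + 31 = 81 ≡ 24 (mod 57)
24 - 28 = -4 ≡ 53 (mod 57)
53 * 52 = 2756 ≡ 20 (mod 57)

20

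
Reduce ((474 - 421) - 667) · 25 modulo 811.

474 - 421 = 53
53 - 667 = -614 ≡ 197 (mod 811)
197 · 25 = 4925 ≡ 59 (mod 811)

59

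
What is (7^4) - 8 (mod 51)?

(7)^4 ≡ 4 (mod 51)
4 - 8 = -4 ≡ 47 (mod 51)

47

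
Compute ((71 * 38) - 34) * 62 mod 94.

71 * 38 = 2698 ≡ 66 (mod 94)
66 - 34 = 32
32 * 62 = 1984 ≡ 10 (mod 94)

10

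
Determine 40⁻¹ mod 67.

By the extended Euclidean algorithm:
67 = 1*40 + 27
40 = 1*27 + 13
27 = 2*13 + 1
13 = 13*1 + 0
gcd(40, 67) = 1, so the inverse exists.
Back-substitute for 1:
1 = 1*27 − 2*13
  = −2*40 + 3*27
  = 3*67 − 5*40
So 40⁻¹ ≡ −5 ≡ 62 (mod 67).

62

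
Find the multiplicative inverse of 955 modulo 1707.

370

Run the extended Euclidean algorithm:
1707 = 1·955 + 752
955 = 1·752 + 203
752 = 3·203 + 143
203 = 1·143 + 60
143 = 2·60 + 23
60 = 2·23 + 14
23 = 1·14 + 9
14 = 1·9 + 5
9 = 1·5 + 4
5 = 1·4 + 1
4 = 4·1 + 0
gcd(955, 1707) = 1, so the inverse exists.
Back-substitute for 1:
1 = 1·5 − 1·4
  = −1·9 + 2·5
  = 2·14 − 3·9
  = −3·23 + 5·14
  = 5·60 − 13·23
  = −13·143 + 31·60
  = 31·203 − 44·143
  = −44·752 + 163·203
  = 163·955 − 207·752
  = −207·1707 + 370·955
So 955⁻¹ ≡ 370 (mod 1707).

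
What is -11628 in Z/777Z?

27

-11628 = -15×777 + 27, so -11628 ≡ 27 (mod 777).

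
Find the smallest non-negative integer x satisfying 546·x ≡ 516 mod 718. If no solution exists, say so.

356

gcd(546, 718) = 2, and 2 | 516, so solutions exist.
Divide through by 2: 273·x = 258 (mod 359).
273⁻¹ ≡ 96 (mod 359).
x ≡ 96·258 ≡ 356 (mod 359).
The smallest non-negative solution is x = 356.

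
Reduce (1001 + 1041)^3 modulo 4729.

3737

1001 + 1041 = 2042
(2042)^3 ≡ 3737 (mod 4729)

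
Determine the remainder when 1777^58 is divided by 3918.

1597

Compute successive squares:
58 in binary is 111010, i.e. 58 = 32 + 16 + 8 + 2.
1777^1 ≡ 1777 (mod 3918)
1777^2 ≡ 1777^2 = 3157729 ≡ 3739 (mod 3918)
1777^4 ≡ 3739^2 = 13980121 ≡ 697 (mod 3918)
1777^8 ≡ 697^2 = 485809 ≡ 3895 (mod 3918)
1777^16 ≡ 3895^2 = 15171025 ≡ 529 (mod 3918)
1777^32 ≡ 529^2 = 279841 ≡ 1663 (mod 3918)
1777^58 = 1777^32 · 1777^16 · 1777^8 · 1777^2 ≡ 1663 · 529 · 3895 · 3739 (mod 3918).
Accumulate the product:
1663 · 529 = 879727 ≡ 2095
2095 · 3895 = 8160025 ≡ 2749
2749 · 3739 = 10278511 ≡ 1597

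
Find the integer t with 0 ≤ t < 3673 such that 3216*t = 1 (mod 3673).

3673 = 1·3216 + 457
3216 = 7·457 + 17
457 = 26·17 + 15
17 = 1·15 + 2
15 = 7·2 + 1
2 = 2·1 + 0
gcd(3216, 3673) = 1, so the inverse exists.
Bézout: 1 = 1513·3673 − 1728·3216.
So 3216⁻¹ ≡ −1728 ≡ 1945 (mod 3673).

1945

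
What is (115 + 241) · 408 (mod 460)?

348

115 + 241 = 356
356 · 408 = 145248 ≡ 348 (mod 460)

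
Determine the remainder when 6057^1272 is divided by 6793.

961

1272 in binary is 10011111000, i.e. 1272 = 1024 + 128 + 64 + 32 + 16 + 8.
6057^1 ≡ 6057 (mod 6793)
6057^2 ≡ 6057^2 = 36687249 ≡ 5049 (mod 6793)
6057^4 ≡ 5049^2 = 25492401 ≡ 5065 (mod 6793)
6057^8 ≡ 5065^2 = 25654225 ≡ 3857 (mod 6793)
6057^16 ≡ 3857^2 = 14876449 ≡ 6572 (mod 6793)
6057^32 ≡ 6572^2 = 43191184 ≡ 1290 (mod 6793)
6057^64 ≡ 1290^2 = 1664100 ≡ 6608 (mod 6793)
6057^128 ≡ 6608^2 = 43665664 ≡ 260 (mod 6793)
6057^256 ≡ 260^2 = 67600 ≡ 6463 (mod 6793)
6057^512 ≡ 6463^2 = 41770369 ≡ 212 (mod 6793)
6057^1024 ≡ 212^2 = 44944 ≡ 4186 (mod 6793)
6057^1272 = 6057^1024 · 6057^128 · 6057^64 · 6057^32 · 6057^16 · 6057^8 ≡ 4186 · 260 · 6608 · 1290 · 6572 · 3857 (mod 6793).
Accumulate the product:
4186 · 260 = 1088360 ≡ 1480
1480 · 6608 = 9779840 ≡ 4713
4713 · 1290 = 6079770 ≡ 35
35 · 6572 = 230020 ≡ 5851
5851 · 3857 = 22567307 ≡ 961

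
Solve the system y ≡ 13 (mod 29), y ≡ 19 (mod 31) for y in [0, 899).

825

29⁻¹ mod 31: 29×15 ≡ 1 (mod 31), so 29⁻¹ ≡ 15.
y = 13 + 29×((19 − 13)×15 mod 31) = 13 + 29×28 = 825.
Check: 825 mod 29 = 13, 825 mod 31 = 19. ✓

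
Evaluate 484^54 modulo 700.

36

By square-and-multiply:
484^1 ≡ 484 (mod 700)
484^2 ≡ 484^2 = 234256 ≡ 456 (mod 700)
484^4 ≡ 456^2 = 207936 ≡ 36 (mod 700)
484^8 ≡ 36^2 = 1296 ≡ 596 (mod 700)
484^16 ≡ 596^2 = 355216 ≡ 316 (mod 700)
484^32 ≡ 316^2 = 99856 ≡ 456 (mod 700)
484^54 = 484^32 * 484^16 * 484^4 * 484^2 ≡ 456 * 316 * 36 * 456 (mod 700).
Accumulate the product:
456 * 316 = 144096 ≡ 596
596 * 36 = 21456 ≡ 456
456 * 456 = 207936 ≡ 36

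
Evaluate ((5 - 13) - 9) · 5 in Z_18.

5 - 13 = -8 ≡ 10 (mod 18)
10 - 9 = 1
1 · 5 = 5

5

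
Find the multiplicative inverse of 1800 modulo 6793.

2804

By the extended Euclidean algorithm:
6793 = 3×1800 + 1393
1800 = 1×1393 + 407
1393 = 3×407 + 172
407 = 2×172 + 63
172 = 2×63 + 46
63 = 1×46 + 17
46 = 2×17 + 12
17 = 1×12 + 5
12 = 2×5 + 2
5 = 2×2 + 1
2 = 2×1 + 0
gcd(1800, 6793) = 1, so the inverse exists.
Back-substitute for 1:
1 = 1×5 − 2×2
  = −2×12 + 5×5
  = 5×17 − 7×12
  = −7×46 + 19×17
  = 19×63 − 26×46
  = −26×172 + 71×63
  = 71×407 − 168×172
  = −168×1393 + 575×407
  = 575×1800 − 743×1393
  = −743×6793 + 2804×1800
So 1800⁻¹ ≡ 2804 (mod 6793).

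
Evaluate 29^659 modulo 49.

29

By square-and-multiply:
659 in binary is 1010010011, i.e. 659 = 512 + 128 + 16 + 2 + 1.
29^1 ≡ 29 (mod 49)
29^2 ≡ 29^2 = 841 ≡ 8 (mod 49)
29^4 ≡ 8^2 = 64 ≡ 15 (mod 49)
29^8 ≡ 15^2 = 225 ≡ 29 (mod 49)
29^16 ≡ 29^2 = 841 ≡ 8 (mod 49)
29^32 ≡ 8^2 = 64 ≡ 15 (mod 49)
29^64 ≡ 15^2 = 225 ≡ 29 (mod 49)
29^128 ≡ 29^2 = 841 ≡ 8 (mod 49)
29^256 ≡ 8^2 = 64 ≡ 15 (mod 49)
29^512 ≡ 15^2 = 225 ≡ 29 (mod 49)
29^659 = 29^512 · 29^128 · 29^16 · 29^2 · 29^1 ≡ 29 · 8 · 8 · 8 · 29 (mod 49).
Accumulate the product:
29 · 8 = 232 ≡ 36
36 · 8 = 288 ≡ 43
43 · 8 = 344 ≡ 1
1 · 29 = 29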